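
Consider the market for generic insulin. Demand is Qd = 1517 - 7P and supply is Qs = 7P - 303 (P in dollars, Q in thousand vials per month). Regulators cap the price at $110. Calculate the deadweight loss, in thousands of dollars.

In a free market, 1517 - 7P = 7P - 303 gives the equilibrium P* = 130, Q* = 607.
The ceiling of 110 is below the equilibrium price 130, so it binds.
At P = 110: Qd = 1517 - 7·110 = 747 and Qs = 7·110 - 303 = 467.
Quantity traded falls to 467. At Q = 467 the demand price is (1517 - 467)/7 = 150 and the supply price is (303 + 467)/7 = 110.
Deadweight loss = ½ · (150 - 110) · (607 - 467) = ½ · 40 · 140 = 2800.

2800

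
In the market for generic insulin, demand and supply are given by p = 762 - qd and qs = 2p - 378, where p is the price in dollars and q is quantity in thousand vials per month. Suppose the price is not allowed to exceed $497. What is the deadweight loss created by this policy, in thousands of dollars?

0

Rearranging demand gives qd = 762 - p. In a free market, 762 - p = 2p - 378 gives the equilibrium p* = 380, q* = 382.
Since 497 is above p* = 380, the ceiling does not bind and the free-market outcome prevails.
Since the control does not bind, no trades are prevented and deadweight loss is zero.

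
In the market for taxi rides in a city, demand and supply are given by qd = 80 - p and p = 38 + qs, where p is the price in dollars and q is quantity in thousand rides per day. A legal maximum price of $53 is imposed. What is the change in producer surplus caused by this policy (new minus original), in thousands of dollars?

Rearranging supply gives qs = p - 38. Equilibrium: 80 - p = p - 38, so 118 = 2p and p* = 59, q* = 21.
The ceiling of 53 is below the equilibrium price 59, so it binds.
At p = 53: qd = 80 - 53 = 27 and qs = 53 - 38 = 15.
Producer surplus without the control is ½ · (59 - 38) · 21 = 220.5.
With the ceiling, producers sell 15 units at 53, so PS = ½ · (53 - 38) · 15 = 112.5.
Change in producer surplus = 112.5 - 220.5 = -108.

-108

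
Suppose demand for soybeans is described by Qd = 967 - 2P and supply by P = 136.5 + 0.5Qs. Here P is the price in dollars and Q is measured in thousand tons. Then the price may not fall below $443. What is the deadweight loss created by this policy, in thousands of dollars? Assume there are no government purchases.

Rearranging supply gives Qs = 2P - 273. Setting quantity demanded equal to quantity supplied, 967 - 2P = 2P - 273, gives P* = 310 and Q* = 347.
The floor of 443 is above the equilibrium price 310, so it binds.
At P = 443: Qd = 967 - 2·443 = 81 and Qs = 2·443 - 273 = 613.
Quantity traded falls to 81. At Q = 81 the demand price is (967 - 81)/2 = 443 and the supply price is (273 + 81)/2 = 177.
Deadweight loss = ½ · (443 - 177) · (347 - 81) = ½ · 266 · 266 = 35378.

35378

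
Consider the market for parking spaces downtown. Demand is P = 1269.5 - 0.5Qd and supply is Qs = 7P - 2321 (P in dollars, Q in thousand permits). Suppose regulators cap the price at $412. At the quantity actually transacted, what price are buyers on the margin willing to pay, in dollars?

Rearranging demand gives Qd = 2539 - 2P. Setting quantity demanded equal to quantity supplied, 2539 - 2P = 7P - 2321, gives P* = 540 and Q* = 1459.
Because the ceiling (412) lies below the market-clearing price, it is binding.
At P = 412: Qd = 2539 - 2·412 = 1715 and Qs = 7·412 - 2321 = 563.
Only 563 units reach the market. On the demand curve, the marginal buyer's willingness to pay at Q = 563 is (2539 - 563)/2 = 988.

988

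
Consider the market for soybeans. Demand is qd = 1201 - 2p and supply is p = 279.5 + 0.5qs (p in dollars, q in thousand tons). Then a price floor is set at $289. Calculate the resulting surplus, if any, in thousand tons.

0

Rearranging supply gives qs = 2p - 559. Equilibrium: 1201 - 2p = 2p - 559, so 1760 = 4p and p* = 440, q* = 321.
Since 289 is below p* = 440, the floor does not bind and the free-market outcome prevails.
Since the control does not bind, there is no surplus.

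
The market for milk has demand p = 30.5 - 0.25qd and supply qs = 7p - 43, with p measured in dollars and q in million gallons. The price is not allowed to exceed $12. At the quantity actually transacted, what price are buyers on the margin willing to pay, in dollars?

20.25

Rearranging demand gives qd = 122 - 4p. Setting quantity demanded equal to quantity supplied, 122 - 4p = 7p - 43, gives p* = 15 and q* = 62.
Because the ceiling (12) lies below the market-clearing price, it is binding.
At p = 12: qd = 122 - 4·12 = 74 and qs = 7·12 - 43 = 41.
Only 41 units reach the market. On the demand curve, the marginal buyer's willingness to pay at q = 41 is (122 - 41)/4 = 20.25.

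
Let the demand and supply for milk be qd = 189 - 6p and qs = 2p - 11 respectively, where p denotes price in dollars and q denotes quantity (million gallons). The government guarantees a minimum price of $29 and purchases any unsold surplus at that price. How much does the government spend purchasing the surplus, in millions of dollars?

928

Equilibrium: 189 - 6p = 2p - 11, so 200 = 8p and p* = 25, q* = 39.
Because the floor (29) lies above the market-clearing price, it is binding.
At p = 29: qd = 189 - 6·29 = 15 and qs = 2·29 - 11 = 47.
Surplus = qs - qd = 32.
Government expenditure = surplus × support price = 32 × 29 = 928.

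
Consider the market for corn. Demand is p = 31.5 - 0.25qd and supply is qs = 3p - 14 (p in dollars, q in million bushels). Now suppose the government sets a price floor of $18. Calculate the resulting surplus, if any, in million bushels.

Rearranging demand gives qd = 126 - 4p. In a free market, 126 - 4p = 3p - 14 gives the equilibrium p* = 20, q* = 46.
Since 18 is below p* = 20, the floor does not bind and the free-market outcome prevails.
Since the control does not bind, there is no surplus.

0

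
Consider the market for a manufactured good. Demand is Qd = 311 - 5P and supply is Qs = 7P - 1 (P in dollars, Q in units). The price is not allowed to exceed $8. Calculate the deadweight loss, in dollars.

2721.6

Setting quantity demanded equal to quantity supplied, 311 - 5P = 7P - 1, gives P* = 26 and Q* = 181.
Since 8 < 26, the ceiling is binding.
At P = 8: Qd = 311 - 5·8 = 271 and Qs = 7·8 - 1 = 55.
Quantity traded falls to 55. At Q = 55 the demand price is (311 - 55)/5 = 51.2 and the supply price is (1 + 55)/7 = 8.
Deadweight loss = ½ · (51.2 - 8) · (181 - 55) = ½ · 43.2 · 126 = 2721.6.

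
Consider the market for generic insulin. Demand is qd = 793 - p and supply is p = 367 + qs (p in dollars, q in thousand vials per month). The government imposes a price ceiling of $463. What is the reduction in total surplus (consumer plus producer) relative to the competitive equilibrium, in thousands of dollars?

13689

Rearranging supply gives qs = p - 367. Setting quantity demanded equal to quantity supplied, 793 - p = p - 367, gives p* = 580 and q* = 213.
Since 463 < 580, the ceiling is binding.
At p = 463: qd = 793 - 463 = 330 and qs = 463 - 367 = 96.
Quantity traded falls to 96. At q = 96 the demand price is 793 - 96 = 697 and the supply price is 367 + 96 = 463.
Deadweight loss = ½ · (697 - 463) · (213 - 96) = ½ · 234 · 117 = 13689.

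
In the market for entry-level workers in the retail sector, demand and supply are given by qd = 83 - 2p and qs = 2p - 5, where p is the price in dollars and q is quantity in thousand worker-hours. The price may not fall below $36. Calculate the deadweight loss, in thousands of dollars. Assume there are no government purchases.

Without the control the market clears where 83 - 2p = 2p - 5, i.e. p* = 22 and q* = 39.
Since 36 > 22, the floor is binding.
At p = 36: qd = 83 - 2·36 = 11 and qs = 2·36 - 5 = 67.
Quantity traded falls to 11. At q = 11 the demand price is (83 - 11)/2 = 36 and the supply price is (5 + 11)/2 = 8.
Deadweight loss = ½ · (36 - 8) · (39 - 11) = ½ · 28 · 28 = 392.

392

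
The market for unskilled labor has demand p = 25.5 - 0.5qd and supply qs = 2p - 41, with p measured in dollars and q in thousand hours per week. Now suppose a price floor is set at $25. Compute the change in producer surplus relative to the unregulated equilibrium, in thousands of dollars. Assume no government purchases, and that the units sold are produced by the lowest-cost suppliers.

-2

Rearranging demand gives qd = 51 - 2p. Without the control the market clears where 51 - 2p = 2p - 41, i.e. p* = 23 and q* = 5.
The floor of 25 is above the equilibrium price 23, so it binds.
At p = 25: qd = 51 - 2·25 = 1 and qs = 2·25 - 41 = 9.
Producer surplus without the control is ½ · (23 - 20.5) · 5 = 6.25.
With the floor, 1 units are sold at 25. The supply price at q = 1 is 21, so PS = ½ · [(25 - 20.5) + (25 - 21)] · 1 = 4.25.
Change in producer surplus = 4.25 - 6.25 = -2.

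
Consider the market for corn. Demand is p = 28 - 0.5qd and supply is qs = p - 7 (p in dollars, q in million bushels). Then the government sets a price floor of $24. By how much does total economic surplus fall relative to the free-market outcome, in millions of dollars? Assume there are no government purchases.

27

Rearranging demand gives qd = 56 - 2p. In a free market, 56 - 2p = p - 7 gives the equilibrium p* = 21, q* = 14.
Since 24 > 21, the floor is binding.
At p = 24: qd = 56 - 2·24 = 8 and qs = 24 - 7 = 17.
Quantity traded falls to 8. At q = 8 the demand price is (56 - 8)/2 = 24 and the supply price is 7 + 8 = 15.
Deadweight loss = ½ · (24 - 15) · (14 - 8) = ½ · 9 · 6 = 27.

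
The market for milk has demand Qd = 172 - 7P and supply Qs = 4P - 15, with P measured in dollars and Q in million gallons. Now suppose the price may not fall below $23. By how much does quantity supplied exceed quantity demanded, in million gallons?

Without the control the market clears where 172 - 7P = 4P - 15, i.e. P* = 17 and Q* = 53.
Since 23 > 17, the floor is binding.
At P = 23: Qd = 172 - 7·23 = 11 and Qs = 4·23 - 15 = 77.
Surplus = Qs - Qd = 77 - 11 = 66.

66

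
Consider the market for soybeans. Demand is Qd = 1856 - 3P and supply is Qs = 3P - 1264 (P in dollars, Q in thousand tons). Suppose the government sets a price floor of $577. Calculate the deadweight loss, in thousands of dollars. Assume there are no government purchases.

9747

Setting quantity demanded equal to quantity supplied, 1856 - 3P = 3P - 1264, gives P* = 520 and Q* = 296.
The floor of 577 is above the equilibrium price 520, so it binds.
At P = 577: Qd = 1856 - 3·577 = 125 and Qs = 3·577 - 1264 = 467.
Quantity traded falls to 125. At Q = 125 the demand price is (1856 - 125)/3 = 577 and the supply price is (1264 + 125)/3 = 463.
Deadweight loss = ½ · (577 - 463) · (296 - 125) = ½ · 114 · 171 = 9747.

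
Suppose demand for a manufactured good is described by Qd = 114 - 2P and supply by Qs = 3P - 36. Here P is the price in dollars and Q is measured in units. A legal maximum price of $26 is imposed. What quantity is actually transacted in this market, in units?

42

In a free market, 114 - 2P = 3P - 36 gives the equilibrium P* = 30, Q* = 54.
The ceiling of 26 is below the equilibrium price 30, so it binds.
At P = 26: Qd = 114 - 2·26 = 62 and Qs = 3·26 - 36 = 42.
The quantity actually transacted is the short side, supply: 42.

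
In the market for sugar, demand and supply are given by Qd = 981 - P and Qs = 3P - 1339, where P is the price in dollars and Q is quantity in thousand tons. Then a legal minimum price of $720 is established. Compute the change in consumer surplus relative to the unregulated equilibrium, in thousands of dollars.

In a free market, 981 - P = 3P - 1339 gives the equilibrium P* = 580, Q* = 401.
Since 720 > 580, the floor is binding.
At P = 720: Qd = 981 - 720 = 261 and Qs = 3·720 - 1339 = 821.
Consumer surplus without the control is ½ · (981 - 580) · 401 = 80400.5.
With the floor, consumers buy 261 units at 720, so CS = ½ · (981 - 720) · 261 = 34060.5.
Change in consumer surplus = 34060.5 - 80400.5 = -46340.

-46340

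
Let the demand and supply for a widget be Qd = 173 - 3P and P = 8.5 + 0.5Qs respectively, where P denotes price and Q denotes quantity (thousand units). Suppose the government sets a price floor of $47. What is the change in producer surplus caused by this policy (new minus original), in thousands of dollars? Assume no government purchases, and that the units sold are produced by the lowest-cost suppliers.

105.75

Rearranging supply gives Qs = 2P - 17. Setting quantity demanded equal to quantity supplied, 173 - 3P = 2P - 17, gives P* = 38 and Q* = 59.
Since 47 > 38, the floor is binding.
At P = 47: Qd = 173 - 3·47 = 32 and Qs = 2·47 - 17 = 77.
Producer surplus without the control is ½ · (38 - 8.5) · 59 = 870.25.
With the floor, 32 units are sold at 47. The supply price at Q = 32 is 24.5, so PS = ½ · [(47 - 8.5) + (47 - 24.5)] · 32 = 976.
Change in producer surplus = 976 - 870.25 = 105.75.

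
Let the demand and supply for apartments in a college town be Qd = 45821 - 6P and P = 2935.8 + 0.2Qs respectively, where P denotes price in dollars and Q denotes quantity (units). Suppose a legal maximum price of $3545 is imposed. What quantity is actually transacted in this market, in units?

3046

Rearranging supply gives Qs = 5P - 14679. In a free market, 45821 - 6P = 5P - 14679 gives the equilibrium P* = 5500, Q* = 12821.
The ceiling of 3545 is below the equilibrium price 5500, so it binds.
At P = 3545: Qd = 45821 - 6·3545 = 24551 and Qs = 5·3545 - 14679 = 3046.
The quantity actually transacted is the short side, supply: 3046.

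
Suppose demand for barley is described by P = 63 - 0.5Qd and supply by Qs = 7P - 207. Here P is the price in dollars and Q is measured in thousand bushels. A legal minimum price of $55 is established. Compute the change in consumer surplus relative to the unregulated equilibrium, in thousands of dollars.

-612

Rearranging demand gives Qd = 126 - 2P. Setting quantity demanded equal to quantity supplied, 126 - 2P = 7P - 207, gives P* = 37 and Q* = 52.
Since 55 > 37, the floor is binding.
At P = 55: Qd = 126 - 2·55 = 16 and Qs = 7·55 - 207 = 178.
Consumer surplus without the control is ½ · (63 - 37) · 52 = 676.
With the floor, consumers buy 16 units at 55, so CS = ½ · (63 - 55) · 16 = 64.
Change in consumer surplus = 64 - 676 = -612.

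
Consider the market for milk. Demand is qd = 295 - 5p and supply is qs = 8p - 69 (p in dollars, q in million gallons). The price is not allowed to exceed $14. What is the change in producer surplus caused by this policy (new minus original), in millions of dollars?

In a free market, 295 - 5p = 8p - 69 gives the equilibrium p* = 28, q* = 155.
Because the ceiling (14) lies below the market-clearing price, it is binding.
At p = 14: qd = 295 - 5·14 = 225 and qs = 8·14 - 69 = 43.
Producer surplus without the control is ½ · (28 - 8.625) · 155 = 1501.5625.
With the ceiling, producers sell 43 units at 14, so PS = ½ · (14 - 8.625) · 43 = 115.5625.
Change in producer surplus = 115.5625 - 1501.5625 = -1386.

-1386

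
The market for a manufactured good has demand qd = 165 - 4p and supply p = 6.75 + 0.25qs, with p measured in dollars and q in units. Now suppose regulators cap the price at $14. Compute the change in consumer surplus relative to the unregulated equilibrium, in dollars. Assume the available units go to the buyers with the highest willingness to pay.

Rearranging supply gives qs = 4p - 27. In a free market, 165 - 4p = 4p - 27 gives the equilibrium p* = 24, q* = 69.
The ceiling of 14 is below the equilibrium price 24, so it binds.
At p = 14: qd = 165 - 4·14 = 109 and qs = 4·14 - 27 = 29.
Consumer surplus without the control is ½ · (41.25 - 24) · 69 = 595.125.
With the ceiling, 29 units are sold at 14 (assume they go to the highest-value buyers). The demand price at q = 29 is 34, so CS = ½ · [(41.25 - 14) + (34 - 14)] · 29 = 685.125.
Change in consumer surplus = 685.125 - 595.125 = 90.

90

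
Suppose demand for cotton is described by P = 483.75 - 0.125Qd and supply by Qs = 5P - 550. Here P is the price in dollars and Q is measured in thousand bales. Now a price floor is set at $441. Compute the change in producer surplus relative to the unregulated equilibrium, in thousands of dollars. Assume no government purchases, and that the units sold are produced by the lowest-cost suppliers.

-30744.4

Rearranging demand gives Qd = 3870 - 8P. Setting quantity demanded equal to quantity supplied, 3870 - 8P = 5P - 550, gives P* = 340 and Q* = 1150.
Since 441 > 340, the floor is binding.
At P = 441: Qd = 3870 - 8·441 = 342 and Qs = 5·441 - 550 = 1655.
Producer surplus without the control is ½ · (340 - 110) · 1150 = 132250.
With the floor, 342 units are sold at 441. The supply price at Q = 342 is 178.4, so PS = ½ · [(441 - 110) + (441 - 178.4)] · 342 = 101505.6.
Change in producer surplus = 101505.6 - 132250 = -30744.4.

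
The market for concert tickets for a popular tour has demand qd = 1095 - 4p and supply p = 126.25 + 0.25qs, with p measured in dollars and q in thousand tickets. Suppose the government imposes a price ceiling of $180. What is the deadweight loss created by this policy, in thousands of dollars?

1600

Rearranging supply gives qs = 4p - 505. In a free market, 1095 - 4p = 4p - 505 gives the equilibrium p* = 200, q* = 295.
Since 180 < 200, the ceiling is binding.
At p = 180: qd = 1095 - 4·180 = 375 and qs = 4·180 - 505 = 215.
Quantity traded falls to 215. At q = 215 the demand price is (1095 - 215)/4 = 220 and the supply price is (505 + 215)/4 = 180.
Deadweight loss = ½ · (220 - 180) · (295 - 215) = ½ · 40 · 80 = 1600.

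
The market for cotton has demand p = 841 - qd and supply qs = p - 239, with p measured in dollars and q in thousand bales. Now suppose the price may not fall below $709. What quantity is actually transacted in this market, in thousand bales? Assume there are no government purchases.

132

Rearranging demand gives qd = 841 - p. Equilibrium: 841 - p = p - 239, so 1080 = 2p and p* = 540, q* = 301.
The floor of 709 is above the equilibrium price 540, so it binds.
At p = 709: qd = 841 - 709 = 132 and qs = 709 - 239 = 470.
The quantity actually transacted is the short side, demand: 132.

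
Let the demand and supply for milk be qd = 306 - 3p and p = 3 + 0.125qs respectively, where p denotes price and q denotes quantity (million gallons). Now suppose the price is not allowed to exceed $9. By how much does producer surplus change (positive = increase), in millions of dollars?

-2772

Rearranging supply gives qs = 8p - 24. Without the control the market clears where 306 - 3p = 8p - 24, i.e. p* = 30 and q* = 216.
Since 9 < 30, the ceiling is binding.
At p = 9: qd = 306 - 3·9 = 279 and qs = 8·9 - 24 = 48.
Producer surplus without the control is ½ · (30 - 3) · 216 = 2916.
With the ceiling, producers sell 48 units at 9, so PS = ½ · (9 - 3) · 48 = 144.
Change in producer surplus = 144 - 2916 = -2772.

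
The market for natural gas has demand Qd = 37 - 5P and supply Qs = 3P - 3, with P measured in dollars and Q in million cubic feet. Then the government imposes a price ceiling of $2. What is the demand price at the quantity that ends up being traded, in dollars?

Equilibrium: 37 - 5P = 3P - 3, so 40 = 8P and P* = 5, Q* = 12.
The ceiling of 2 is below the equilibrium price 5, so it binds.
At P = 2: Qd = 37 - 5·2 = 27 and Qs = 3·2 - 3 = 3.
Only 3 units reach the market. On the demand curve, the marginal buyer's willingness to pay at Q = 3 is (37 - 3)/5 = 6.8.

6.8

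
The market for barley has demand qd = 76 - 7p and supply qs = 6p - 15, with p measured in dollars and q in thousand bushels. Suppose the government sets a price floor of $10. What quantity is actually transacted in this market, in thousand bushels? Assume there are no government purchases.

Equilibrium: 76 - 7p = 6p - 15, so 91 = 13p and p* = 7, q* = 27.
Since 10 > 7, the floor is binding.
At p = 10: qd = 76 - 7·10 = 6 and qs = 6·10 - 15 = 45.
The quantity actually transacted is the short side, demand: 6.

6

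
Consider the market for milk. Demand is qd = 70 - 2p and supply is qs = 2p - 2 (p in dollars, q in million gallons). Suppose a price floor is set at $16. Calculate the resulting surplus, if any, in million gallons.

Setting quantity demanded equal to quantity supplied, 70 - 2p = 2p - 2, gives p* = 18 and q* = 34.
Since 16 is below p* = 18, the floor does not bind and the free-market outcome prevails.
Since the control does not bind, there is no surplus.

0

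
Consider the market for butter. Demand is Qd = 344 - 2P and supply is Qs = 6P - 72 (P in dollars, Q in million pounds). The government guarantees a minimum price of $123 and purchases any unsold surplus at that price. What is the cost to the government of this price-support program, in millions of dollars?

Without the control the market clears where 344 - 2P = 6P - 72, i.e. P* = 52 and Q* = 240.
The floor of 123 is above the equilibrium price 52, so it binds.
At P = 123: Qd = 344 - 2·123 = 98 and Qs = 6·123 - 72 = 666.
Surplus = Qs - Qd = 568.
Government expenditure = surplus × support price = 568 × 123 = 69864.

69864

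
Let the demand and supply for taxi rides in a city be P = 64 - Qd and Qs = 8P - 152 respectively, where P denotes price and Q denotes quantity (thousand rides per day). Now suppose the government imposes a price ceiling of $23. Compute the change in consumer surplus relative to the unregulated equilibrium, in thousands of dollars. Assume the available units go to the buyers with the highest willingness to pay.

0

Rearranging demand gives Qd = 64 - P. Equilibrium: 64 - P = 8P - 152, so 216 = 9P and P* = 24, Q* = 40.
Since 23 < 24, the ceiling is binding.
At P = 23: Qd = 64 - 23 = 41 and Qs = 8·23 - 152 = 32.
Consumer surplus without the control is ½ · (64 - 24) · 40 = 800.
With the ceiling, 32 units are sold at 23 (assume they go to the highest-value buyers). The demand price at Q = 32 is 32, so CS = ½ · [(64 - 23) + (32 - 23)] · 32 = 800.
Change in consumer surplus = 800 - 800 = 0.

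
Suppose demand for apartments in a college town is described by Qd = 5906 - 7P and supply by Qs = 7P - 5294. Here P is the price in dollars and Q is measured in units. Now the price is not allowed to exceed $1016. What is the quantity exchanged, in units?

In a free market, 5906 - 7P = 7P - 5294 gives the equilibrium P* = 800, Q* = 306.
The ceiling of 1016 is above the equilibrium price 800, so it is not binding; the market clears at P* = 800, Q* = 306.

306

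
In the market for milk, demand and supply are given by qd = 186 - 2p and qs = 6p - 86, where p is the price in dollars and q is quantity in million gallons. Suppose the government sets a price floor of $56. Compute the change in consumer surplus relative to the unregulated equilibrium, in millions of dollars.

-2112

Setting quantity demanded equal to quantity supplied, 186 - 2p = 6p - 86, gives p* = 34 and q* = 118.
The floor of 56 is above the equilibrium price 34, so it binds.
At p = 56: qd = 186 - 2·56 = 74 and qs = 6·56 - 86 = 250.
Consumer surplus without the control is ½ · (93 - 34) · 118 = 3481.
With the floor, consumers buy 74 units at 56, so CS = ½ · (93 - 56) · 74 = 1369.
Change in consumer surplus = 1369 - 3481 = -2112.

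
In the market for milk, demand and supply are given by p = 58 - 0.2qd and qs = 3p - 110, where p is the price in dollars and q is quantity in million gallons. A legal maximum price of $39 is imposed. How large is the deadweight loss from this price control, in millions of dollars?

290.4

Rearranging demand gives qd = 290 - 5p. Equilibrium: 290 - 5p = 3p - 110, so 400 = 8p and p* = 50, q* = 40.
Because the ceiling (39) lies below the market-clearing price, it is binding.
At p = 39: qd = 290 - 5·39 = 95 and qs = 3·39 - 110 = 7.
Quantity traded falls to 7. At q = 7 the demand price is (290 - 7)/5 = 56.6 and the supply price is (110 + 7)/3 = 39.
Deadweight loss = ½ · (56.6 - 39) · (40 - 7) = ½ · 17.6 · 33 = 290.4.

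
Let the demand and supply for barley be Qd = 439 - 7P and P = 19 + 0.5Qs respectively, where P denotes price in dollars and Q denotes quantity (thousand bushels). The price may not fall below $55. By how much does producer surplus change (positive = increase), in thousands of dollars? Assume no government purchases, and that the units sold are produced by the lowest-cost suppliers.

Rearranging supply gives Qs = 2P - 38. Setting quantity demanded equal to quantity supplied, 439 - 7P = 2P - 38, gives P* = 53 and Q* = 68.
The floor of 55 is above the equilibrium price 53, so it binds.
At P = 55: Qd = 439 - 7·55 = 54 and Qs = 2·55 - 38 = 72.
Producer surplus without the control is ½ · (53 - 19) · 68 = 1156.
With the floor, 54 units are sold at 55. The supply price at Q = 54 is 46, so PS = ½ · [(55 - 19) + (55 - 46)] · 54 = 1215.
Change in producer surplus = 1215 - 1156 = 59.

59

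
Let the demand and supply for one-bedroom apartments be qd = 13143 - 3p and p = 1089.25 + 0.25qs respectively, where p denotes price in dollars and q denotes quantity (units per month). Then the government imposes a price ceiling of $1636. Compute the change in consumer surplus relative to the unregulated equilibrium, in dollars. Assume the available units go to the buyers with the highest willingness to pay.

-101088

Rearranging supply gives qs = 4p - 4357. In a free market, 13143 - 3p = 4p - 4357 gives the equilibrium p* = 2500, q* = 5643.
Because the ceiling (1636) lies below the market-clearing price, it is binding.
At p = 1636: qd = 13143 - 3·1636 = 8235 and qs = 4·1636 - 4357 = 2187.
Consumer surplus without the control is ½ · (4381 - 2500) · 5643 = 5307241.5.
With the ceiling, 2187 units are sold at 1636 (assume they go to the highest-value buyers). The demand price at q = 2187 is 3652, so CS = ½ · [(4381 - 1636) + (3652 - 1636)] · 2187 = 5206153.5.
Change in consumer surplus = 5206153.5 - 5307241.5 = -101088.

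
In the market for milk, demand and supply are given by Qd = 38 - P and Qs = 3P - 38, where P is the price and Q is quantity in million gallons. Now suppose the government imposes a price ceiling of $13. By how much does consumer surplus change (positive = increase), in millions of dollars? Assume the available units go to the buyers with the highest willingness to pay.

Equilibrium: 38 - P = 3P - 38, so 76 = 4P and P* = 19, Q* = 19.
Since 13 < 19, the ceiling is binding.
At P = 13: Qd = 38 - 13 = 25 and Qs = 3·13 - 38 = 1.
Consumer surplus without the control is ½ · (38 - 19) · 19 = 180.5.
With the ceiling, 1 units are sold at 13 (assume they go to the highest-value buyers). The demand price at Q = 1 is 37, so CS = ½ · [(38 - 13) + (37 - 13)] · 1 = 24.5.
Change in consumer surplus = 24.5 - 180.5 = -156.

-156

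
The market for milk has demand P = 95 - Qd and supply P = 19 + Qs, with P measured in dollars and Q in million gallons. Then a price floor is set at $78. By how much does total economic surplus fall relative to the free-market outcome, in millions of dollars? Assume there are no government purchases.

441

Rearranging demand gives Qd = 95 - P; rearranging supply gives Qs = P - 19. Without the control the market clears where 95 - P = P - 19, i.e. P* = 57 and Q* = 38.
Because the floor (78) lies above the market-clearing price, it is binding.
At P = 78: Qd = 95 - 78 = 17 and Qs = 78 - 19 = 59.
Quantity traded falls to 17. At Q = 17 the demand price is 95 - 17 = 78 and the supply price is 19 + 17 = 36.
Deadweight loss = ½ · (78 - 36) · (38 - 17) = ½ · 42 · 21 = 441.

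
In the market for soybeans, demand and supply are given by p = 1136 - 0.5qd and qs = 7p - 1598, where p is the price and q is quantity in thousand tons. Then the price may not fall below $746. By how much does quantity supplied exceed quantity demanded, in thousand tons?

Rearranging demand gives qd = 2272 - 2p. Without the control the market clears where 2272 - 2p = 7p - 1598, i.e. p* = 430 and q* = 1412.
Because the floor (746) lies above the market-clearing price, it is binding.
At p = 746: qd = 2272 - 2·746 = 780 and qs = 7·746 - 1598 = 3624.
Surplus = qs - qd = 3624 - 780 = 2844.

2844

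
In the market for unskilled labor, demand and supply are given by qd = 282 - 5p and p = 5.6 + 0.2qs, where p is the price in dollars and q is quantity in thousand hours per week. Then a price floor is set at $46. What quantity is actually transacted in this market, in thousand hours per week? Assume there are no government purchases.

52

Rearranging supply gives qs = 5p - 28. In a free market, 282 - 5p = 5p - 28 gives the equilibrium p* = 31, q* = 127.
Since 46 > 31, the floor is binding.
At p = 46: qd = 282 - 5·46 = 52 and qs = 5·46 - 28 = 202.
The quantity actually transacted is the short side, demand: 52.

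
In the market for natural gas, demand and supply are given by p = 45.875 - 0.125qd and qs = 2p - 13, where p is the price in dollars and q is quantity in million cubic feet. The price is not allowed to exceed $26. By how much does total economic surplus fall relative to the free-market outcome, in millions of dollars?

180

Rearranging demand gives qd = 367 - 8p. Equilibrium: 367 - 8p = 2p - 13, so 380 = 10p and p* = 38, q* = 63.
Because the ceiling (26) lies below the market-clearing price, it is binding.
At p = 26: qd = 367 - 8·26 = 159 and qs = 2·26 - 13 = 39.
Quantity traded falls to 39. At q = 39 the demand price is (367 - 39)/8 = 41 and the supply price is (13 + 39)/2 = 26.
Deadweight loss = ½ · (41 - 26) · (63 - 39) = ½ · 15 · 24 = 180.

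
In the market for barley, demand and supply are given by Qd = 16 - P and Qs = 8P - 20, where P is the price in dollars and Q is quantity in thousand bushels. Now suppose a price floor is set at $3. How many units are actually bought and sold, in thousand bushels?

12

Without the control the market clears where 16 - P = 8P - 20, i.e. P* = 4 and Q* = 12.
Since 3 is below P* = 4, the floor does not bind and the free-market outcome prevails.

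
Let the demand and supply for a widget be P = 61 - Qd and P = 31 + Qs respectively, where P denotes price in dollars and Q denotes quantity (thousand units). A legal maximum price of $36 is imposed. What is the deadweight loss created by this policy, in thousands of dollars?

Rearranging demand gives Qd = 61 - P; rearranging supply gives Qs = P - 31. Equilibrium: 61 - P = P - 31, so 92 = 2P and P* = 46, Q* = 15.
The ceiling of 36 is below the equilibrium price 46, so it binds.
At P = 36: Qd = 61 - 36 = 25 and Qs = 36 - 31 = 5.
Quantity traded falls to 5. At Q = 5 the demand price is 61 - 5 = 56 and the supply price is 31 + 5 = 36.
Deadweight loss = ½ · (56 - 36) · (15 - 5) = ½ · 20 · 10 = 100.

100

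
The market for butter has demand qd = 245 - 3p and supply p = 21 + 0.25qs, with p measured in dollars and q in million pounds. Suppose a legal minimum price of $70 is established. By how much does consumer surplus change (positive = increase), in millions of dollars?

-1598.5

Rearranging supply gives qs = 4p - 84. Setting quantity demanded equal to quantity supplied, 245 - 3p = 4p - 84, gives p* = 47 and q* = 104.
Because the floor (70) lies above the market-clearing price, it is binding.
At p = 70: qd = 245 - 3·70 = 35 and qs = 4·70 - 84 = 196.
Consumer surplus without the control is ½ · (245/3 - 47) · 104 = 5408/3.
With the floor, consumers buy 35 units at 70, so CS = ½ · (245/3 - 70) · 35 = 1225/6.
Change in consumer surplus = 1225/6 - 5408/3 = -1598.5.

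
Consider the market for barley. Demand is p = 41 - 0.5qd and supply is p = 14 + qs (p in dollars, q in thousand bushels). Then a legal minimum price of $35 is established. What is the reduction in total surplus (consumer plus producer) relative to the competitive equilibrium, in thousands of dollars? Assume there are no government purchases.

27

Rearranging demand gives qd = 82 - 2p; rearranging supply gives qs = p - 14. In a free market, 82 - 2p = p - 14 gives the equilibrium p* = 32, q* = 18.
The floor of 35 is above the equilibrium price 32, so it binds.
At p = 35: qd = 82 - 2·35 = 12 and qs = 35 - 14 = 21.
Quantity traded falls to 12. At q = 12 the demand price is (82 - 12)/2 = 35 and the supply price is 14 + 12 = 26.
Deadweight loss = ½ · (35 - 26) · (18 - 12) = ½ · 9 · 6 = 27.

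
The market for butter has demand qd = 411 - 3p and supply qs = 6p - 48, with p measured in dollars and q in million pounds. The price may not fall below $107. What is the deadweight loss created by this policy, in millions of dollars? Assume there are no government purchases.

7056

Without the control the market clears where 411 - 3p = 6p - 48, i.e. p* = 51 and q* = 258.
The floor of 107 is above the equilibrium price 51, so it binds.
At p = 107: qd = 411 - 3·107 = 90 and qs = 6·107 - 48 = 594.
Quantity traded falls to 90. At q = 90 the demand price is (411 - 90)/3 = 107 and the supply price is (48 + 90)/6 = 23.
Deadweight loss = ½ · (107 - 23) · (258 - 90) = ½ · 84 · 168 = 7056.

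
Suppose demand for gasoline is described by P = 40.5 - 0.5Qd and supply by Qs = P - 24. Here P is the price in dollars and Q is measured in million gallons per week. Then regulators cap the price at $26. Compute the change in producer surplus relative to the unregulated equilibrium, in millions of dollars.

Rearranging demand gives Qd = 81 - 2P. Setting quantity demanded equal to quantity supplied, 81 - 2P = P - 24, gives P* = 35 and Q* = 11.
Because the ceiling (26) lies below the market-clearing price, it is binding.
At P = 26: Qd = 81 - 2·26 = 29 and Qs = 26 - 24 = 2.
Producer surplus without the control is ½ · (35 - 24) · 11 = 60.5.
With the ceiling, producers sell 2 units at 26, so PS = ½ · (26 - 24) · 2 = 2.
Change in producer surplus = 2 - 60.5 = -58.5.

-58.5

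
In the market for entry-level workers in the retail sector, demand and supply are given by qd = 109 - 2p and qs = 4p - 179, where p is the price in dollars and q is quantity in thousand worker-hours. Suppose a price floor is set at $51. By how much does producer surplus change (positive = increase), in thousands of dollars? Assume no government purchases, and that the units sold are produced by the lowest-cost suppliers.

16.5

Setting quantity demanded equal to quantity supplied, 109 - 2p = 4p - 179, gives p* = 48 and q* = 13.
Because the floor (51) lies above the market-clearing price, it is binding.
At p = 51: qd = 109 - 2·51 = 7 and qs = 4·51 - 179 = 25.
Producer surplus without the control is ½ · (48 - 44.75) · 13 = 21.125.
With the floor, 7 units are sold at 51. The supply price at q = 7 is 46.5, so PS = ½ · [(51 - 44.75) + (51 - 46.5)] · 7 = 37.625.
Change in producer surplus = 37.625 - 21.125 = 16.5.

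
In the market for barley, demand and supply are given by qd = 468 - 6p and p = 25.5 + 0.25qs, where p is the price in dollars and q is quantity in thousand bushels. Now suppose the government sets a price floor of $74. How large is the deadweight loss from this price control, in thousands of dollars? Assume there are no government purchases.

2167.5

Rearranging supply gives qs = 4p - 102. In a free market, 468 - 6p = 4p - 102 gives the equilibrium p* = 57, q* = 126.
Because the floor (74) lies above the market-clearing price, it is binding.
At p = 74: qd = 468 - 6·74 = 24 and qs = 4·74 - 102 = 194.
Quantity traded falls to 24. At q = 24 the demand price is (468 - 24)/6 = 74 and the supply price is (102 + 24)/4 = 31.5.
Deadweight loss = ½ · (74 - 31.5) · (126 - 24) = ½ · 42.5 · 102 = 2167.5.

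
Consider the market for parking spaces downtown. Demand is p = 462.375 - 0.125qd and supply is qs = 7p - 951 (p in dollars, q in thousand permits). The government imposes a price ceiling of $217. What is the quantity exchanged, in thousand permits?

568

Rearranging demand gives qd = 3699 - 8p. In a free market, 3699 - 8p = 7p - 951 gives the equilibrium p* = 310, q* = 1219.
The ceiling of 217 is below the equilibrium price 310, so it binds.
At p = 217: qd = 3699 - 8·217 = 1963 and qs = 7·217 - 951 = 568.
The quantity actually transacted is the short side, supply: 568.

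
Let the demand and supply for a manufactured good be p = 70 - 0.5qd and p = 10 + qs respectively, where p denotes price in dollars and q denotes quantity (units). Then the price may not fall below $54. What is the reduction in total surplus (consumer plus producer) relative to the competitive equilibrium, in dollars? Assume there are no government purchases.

48

Rearranging demand gives qd = 140 - 2p; rearranging supply gives qs = p - 10. Equilibrium: 140 - 2p = p - 10, so 150 = 3p and p* = 50, q* = 40.
The floor of 54 is above the equilibrium price 50, so it binds.
At p = 54: qd = 140 - 2·54 = 32 and qs = 54 - 10 = 44.
Quantity traded falls to 32. At q = 32 the demand price is (140 - 32)/2 = 54 and the supply price is 10 + 32 = 42.
Deadweight loss = ½ · (54 - 42) · (40 - 32) = ½ · 12 · 8 = 48.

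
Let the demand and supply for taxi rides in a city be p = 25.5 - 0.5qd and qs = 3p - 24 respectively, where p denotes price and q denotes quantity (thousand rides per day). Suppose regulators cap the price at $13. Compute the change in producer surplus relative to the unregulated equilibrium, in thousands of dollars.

Rearranging demand gives qd = 51 - 2p. In a free market, 51 - 2p = 3p - 24 gives the equilibrium p* = 15, q* = 21.
The ceiling of 13 is below the equilibrium price 15, so it binds.
At p = 13: qd = 51 - 2·13 = 25 and qs = 3·13 - 24 = 15.
Producer surplus without the control is ½ · (15 - 8) · 21 = 73.5.
With the ceiling, producers sell 15 units at 13, so PS = ½ · (13 - 8) · 15 = 37.5.
Change in producer surplus = 37.5 - 73.5 = -36.

-36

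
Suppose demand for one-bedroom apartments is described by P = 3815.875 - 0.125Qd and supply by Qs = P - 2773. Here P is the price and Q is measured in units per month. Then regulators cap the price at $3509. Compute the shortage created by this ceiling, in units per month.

1719

Rearranging demand gives Qd = 30527 - 8P. Equilibrium: 30527 - 8P = P - 2773, so 33300 = 9P and P* = 3700, Q* = 927.
The ceiling of 3509 is below the equilibrium price 3700, so it binds.
At P = 3509: Qd = 30527 - 8·3509 = 2455 and Qs = 3509 - 2773 = 736.
Shortage = Qd - Qs = 2455 - 736 = 1719.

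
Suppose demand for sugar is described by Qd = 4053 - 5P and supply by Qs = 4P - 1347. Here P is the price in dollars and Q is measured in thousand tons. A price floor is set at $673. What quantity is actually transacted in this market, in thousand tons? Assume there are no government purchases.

688

Setting quantity demanded equal to quantity supplied, 4053 - 5P = 4P - 1347, gives P* = 600 and Q* = 1053.
The floor of 673 is above the equilibrium price 600, so it binds.
At P = 673: Qd = 4053 - 5·673 = 688 and Qs = 4·673 - 1347 = 1345.
The quantity actually transacted is the short side, demand: 688.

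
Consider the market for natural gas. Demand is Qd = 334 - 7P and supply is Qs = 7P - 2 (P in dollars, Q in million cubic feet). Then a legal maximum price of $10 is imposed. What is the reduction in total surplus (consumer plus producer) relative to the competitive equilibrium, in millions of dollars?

1372

Without the control the market clears where 334 - 7P = 7P - 2, i.e. P* = 24 and Q* = 166.
Because the ceiling (10) lies below the market-clearing price, it is binding.
At P = 10: Qd = 334 - 7·10 = 264 and Qs = 7·10 - 2 = 68.
Quantity traded falls to 68. At Q = 68 the demand price is (334 - 68)/7 = 38 and the supply price is (2 + 68)/7 = 10.
Deadweight loss = ½ · (38 - 10) · (166 - 68) = ½ · 28 · 98 = 1372.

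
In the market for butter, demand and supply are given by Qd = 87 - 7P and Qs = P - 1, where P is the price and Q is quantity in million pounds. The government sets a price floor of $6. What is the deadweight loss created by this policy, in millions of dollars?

Equilibrium: 87 - 7P = P - 1, so 88 = 8P and P* = 11, Q* = 10.
Since 6 is below P* = 11, the floor does not bind and the free-market outcome prevails.
Since the control does not bind, no trades are prevented and deadweight loss is zero.

0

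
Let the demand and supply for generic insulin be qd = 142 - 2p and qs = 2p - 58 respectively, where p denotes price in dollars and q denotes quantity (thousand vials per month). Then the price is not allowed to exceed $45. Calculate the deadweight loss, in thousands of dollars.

Without the control the market clears where 142 - 2p = 2p - 58, i.e. p* = 50 and q* = 42.
Because the ceiling (45) lies below the market-clearing price, it is binding.
At p = 45: qd = 142 - 2·45 = 52 and qs = 2·45 - 58 = 32.
Quantity traded falls to 32. At q = 32 the demand price is (142 - 32)/2 = 55 and the supply price is (58 + 32)/2 = 45.
Deadweight loss = ½ · (55 - 45) · (42 - 32) = ½ · 10 · 10 = 50.

50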